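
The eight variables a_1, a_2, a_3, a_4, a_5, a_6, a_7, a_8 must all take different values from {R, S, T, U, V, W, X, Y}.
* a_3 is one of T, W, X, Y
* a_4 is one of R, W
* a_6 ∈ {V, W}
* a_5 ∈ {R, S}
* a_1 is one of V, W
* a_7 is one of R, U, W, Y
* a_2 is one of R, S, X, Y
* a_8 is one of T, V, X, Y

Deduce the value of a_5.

S

The 8 variables together cover exactly {R, S, T, U, V, W, X, Y} — 8 values for 8 variables — and U appears only in a_7's list, so a_7 = U.
The 2 variables a_1 and a_6 are confined to {V, W}, which locks those values in; drop them from a_3, a_4, a_8.
a_4's domain is down to {R}, so a_4 = R. So a_2, a_5 can't be R.
So a_5 = S.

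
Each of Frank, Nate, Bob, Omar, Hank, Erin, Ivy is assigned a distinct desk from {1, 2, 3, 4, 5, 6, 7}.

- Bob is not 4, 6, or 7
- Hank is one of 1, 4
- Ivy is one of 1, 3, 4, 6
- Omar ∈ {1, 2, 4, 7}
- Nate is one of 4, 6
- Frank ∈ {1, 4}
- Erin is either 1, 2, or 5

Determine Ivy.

3

The 7 variables together cover exactly {1, 2, 3, 4, 5, 6, 7} — 7 values for 7 variables — and 7 appears only in Omar's list, so Omar = 7.
The 2 variables Frank and Hank are confined to {1, 4}, which locks those values in; drop them from Nate, Bob, Erin, Ivy.
Nate must be 6 (only option left). Remove 6 from Ivy.
So Ivy = 3.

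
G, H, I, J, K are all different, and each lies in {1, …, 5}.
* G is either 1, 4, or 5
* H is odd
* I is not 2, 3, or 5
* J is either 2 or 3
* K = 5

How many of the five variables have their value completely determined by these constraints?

K's domain is down to {5}, so K = 5. Strike 5 from G, H.
The 4 still-open variables draw from only 4 values {1, 2, 3, 4}, so each is used; only J can be 2, hence J = 2.
Among the 3 still-open variables, 3 fits only H (and all 3 values in {1, 3, 4} must be used), so H = 3.
Determined: H=3, J=2, K=5. The other variables each still have more than one consistent value. That makes 3.

3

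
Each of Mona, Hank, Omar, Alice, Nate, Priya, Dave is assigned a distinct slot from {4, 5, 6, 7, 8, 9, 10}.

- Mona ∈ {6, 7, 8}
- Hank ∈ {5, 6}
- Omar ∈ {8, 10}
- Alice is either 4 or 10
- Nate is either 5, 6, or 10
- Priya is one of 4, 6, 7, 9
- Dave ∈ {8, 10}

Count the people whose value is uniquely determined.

Among the 7 variables, 9 fits only Priya (and all 7 values in {4, 5, 6, 7, 8, 9, 10} must be used), so Priya = 9.
Among the 6 still-open variables, 4 fits only Alice (and all 6 values in {4, 5, 6, 7, 8, 10} must be used), so Alice = 4.
Among the 5 still-open variables, 7 fits only Mona (and all 5 values in {5, 6, 7, 8, 10} must be used), so Mona = 7.
Omar and Dave share exactly the 2 values {8, 10}; by pigeonhole those values go to them, so strike 8, 10 from Nate.
Determined: Mona=7, Alice=4, Priya=9. The other people each still have more than one consistent value. That makes 3.

3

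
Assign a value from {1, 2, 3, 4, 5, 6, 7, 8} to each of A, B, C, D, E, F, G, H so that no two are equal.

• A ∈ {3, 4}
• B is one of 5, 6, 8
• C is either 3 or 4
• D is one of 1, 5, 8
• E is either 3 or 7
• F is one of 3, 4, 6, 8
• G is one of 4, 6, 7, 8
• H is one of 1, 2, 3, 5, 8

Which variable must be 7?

The 8 variables together cover exactly {1, 2, 3, 4, 5, 6, 7, 8} — 8 values for 8 variables — and 2 appears only in H's list, so H = 2.
The 7 still-open variables draw from only 7 values {1, 3, 4, 5, 6, 7, 8}, so each is used; only D can be 1, hence D = 1.
Among the 6 still-open variables, 5 fits only B (and all 6 values in {3, 4, 5, 6, 7, 8} must be used), so B = 5.
A and C between them cover only {3, 4} — a naked pair. Remove those values from E, F, G.
So 7 goes to E.

E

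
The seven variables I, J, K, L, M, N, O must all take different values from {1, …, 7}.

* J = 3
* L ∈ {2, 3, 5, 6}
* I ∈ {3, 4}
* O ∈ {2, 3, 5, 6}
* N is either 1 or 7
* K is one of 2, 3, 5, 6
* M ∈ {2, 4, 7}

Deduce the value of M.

7

J's domain is down to {3}, so J = 3. Eliminate 3 elsewhere: I, K, L, O.
I's domain is down to {4}, so I = 4. Remove 4 from M.
Among the 5 still-open variables, 1 fits only N (and all 5 values in {1, 2, 5, 6, 7} must be used), so N = 1.
The 4 still-open variables draw from only 4 values {2, 5, 6, 7}, so each is used; only M can be 7, hence M = 7.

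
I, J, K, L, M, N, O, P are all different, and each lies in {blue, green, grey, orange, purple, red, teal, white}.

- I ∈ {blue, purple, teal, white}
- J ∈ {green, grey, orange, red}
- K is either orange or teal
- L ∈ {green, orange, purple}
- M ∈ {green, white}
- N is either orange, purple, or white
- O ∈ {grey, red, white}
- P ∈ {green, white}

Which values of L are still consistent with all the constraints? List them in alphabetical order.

orange, purple

The 8 variables draw from only 8 values {blue, green, grey, orange, purple, red, teal, white}, so each is used; only I can be blue, hence I = blue.
Among the 7 still-open variables, teal fits only K (and all 7 values in {green, grey, orange, purple, red, teal, white} must be used), so K = teal.
M and P share exactly the 2 values {green, white}; by pigeonhole those values go to them, so strike green, white from J, L, N, O.
L and N between them cover only {orange, purple} — a naked pair. Remove those values from J.
No further eliminations apply; L can still be any of orange, purple.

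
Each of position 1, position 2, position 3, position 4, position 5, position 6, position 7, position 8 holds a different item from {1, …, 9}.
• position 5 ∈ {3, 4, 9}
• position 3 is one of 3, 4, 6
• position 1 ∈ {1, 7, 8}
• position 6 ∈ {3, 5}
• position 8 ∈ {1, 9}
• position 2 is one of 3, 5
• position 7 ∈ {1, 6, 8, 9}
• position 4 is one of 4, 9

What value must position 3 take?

6

The 8 variables together cover exactly {1, 3, 4, 5, 6, 7, 8, 9} — 8 values for 8 variables — and 7 appears only in position 1's list, so position 1 = 7.
The 7 still-open variables draw from only 7 values {1, 3, 4, 5, 6, 8, 9}, so each is used; only position 7 can be 8, hence position 7 = 8.
Among the 6 still-open variables, 1 fits only position 8 (and all 6 values in {1, 3, 4, 5, 6, 9} must be used), so position 8 = 1.
The 5 still-open variables together cover exactly {3, 4, 5, 6, 9} — 5 values for 5 variables — and 6 appears only in position 3's list, so position 3 = 6.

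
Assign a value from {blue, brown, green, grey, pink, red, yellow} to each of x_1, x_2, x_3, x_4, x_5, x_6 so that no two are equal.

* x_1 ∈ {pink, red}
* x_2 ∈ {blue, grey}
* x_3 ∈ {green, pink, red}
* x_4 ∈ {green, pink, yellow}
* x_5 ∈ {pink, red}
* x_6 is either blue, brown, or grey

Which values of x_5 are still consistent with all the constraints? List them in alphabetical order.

pink, red

x_1 and x_5 share exactly the 2 values {pink, red}; by pigeonhole those values go to them, so strike pink, red from x_3, x_4.
x_3 has just one choice, so x_3 = green. Strike green from x_4.
x_4's domain is down to {yellow}, so x_4 = yellow.
No further eliminations apply; x_5 can still be any of pink, red.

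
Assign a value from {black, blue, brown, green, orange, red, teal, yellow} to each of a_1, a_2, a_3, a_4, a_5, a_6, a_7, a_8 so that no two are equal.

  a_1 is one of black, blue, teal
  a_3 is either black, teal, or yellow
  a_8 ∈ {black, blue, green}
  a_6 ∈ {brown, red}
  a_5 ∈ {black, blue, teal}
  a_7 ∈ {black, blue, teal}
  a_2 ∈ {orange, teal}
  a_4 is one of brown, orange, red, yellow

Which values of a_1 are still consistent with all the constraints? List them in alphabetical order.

black, blue, teal

The 8 variables together cover exactly {black, blue, brown, green, orange, red, teal, yellow} — 8 values for 8 variables — and green appears only in a_8's list, so a_8 = green.
The 3 variables a_1, a_5, a_7 are confined to {black, blue, teal}, which locks those values in; drop them from a_2, a_3.
a_2's domain is down to {orange}, so a_2 = orange. Strike orange from a_4.
a_3's domain is down to {yellow}, so a_3 = yellow. Eliminate yellow elsewhere: a_4.
No further eliminations apply; a_1 can still be any of black, blue, teal.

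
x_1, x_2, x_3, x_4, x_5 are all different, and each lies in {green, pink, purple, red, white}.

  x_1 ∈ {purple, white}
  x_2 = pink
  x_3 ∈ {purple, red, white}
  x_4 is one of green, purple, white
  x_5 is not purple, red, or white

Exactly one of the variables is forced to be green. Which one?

x_2 has just one choice, so x_2 = pink. So x_5 can't be pink.
So green goes to x_5.

x_5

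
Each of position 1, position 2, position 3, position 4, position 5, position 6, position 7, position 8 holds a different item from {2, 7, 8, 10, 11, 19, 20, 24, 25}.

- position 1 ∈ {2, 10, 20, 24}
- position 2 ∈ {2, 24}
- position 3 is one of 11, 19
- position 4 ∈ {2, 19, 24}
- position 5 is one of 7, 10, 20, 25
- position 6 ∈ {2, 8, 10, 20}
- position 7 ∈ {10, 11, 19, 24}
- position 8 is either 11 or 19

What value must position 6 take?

The 2 variables position 3 and position 8 are confined to {11, 19}, which locks those values in; drop them from position 4, position 7.
position 2 and position 4 share exactly the 2 values {2, 24}; by pigeonhole those values go to them, so strike 2, 24 from position 1, position 6, position 7.
That leaves position 7 = 10. Remove 10 from position 1, position 5, position 6.
position 1 has just one choice, so position 1 = 20. So position 5, position 6 can't be 20.
So position 6 = 8.

8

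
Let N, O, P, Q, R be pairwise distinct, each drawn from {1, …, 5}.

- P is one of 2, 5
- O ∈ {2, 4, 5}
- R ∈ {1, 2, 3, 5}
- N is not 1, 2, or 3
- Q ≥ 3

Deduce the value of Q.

Among the 5 variables, 1 fits only R (and all 5 values in {1, 2, 3, 4, 5} must be used), so R = 1.
The 4 still-open variables together cover exactly {2, 3, 4, 5} — 4 values for 4 variables — and 3 appears only in Q's list, so Q = 3.

3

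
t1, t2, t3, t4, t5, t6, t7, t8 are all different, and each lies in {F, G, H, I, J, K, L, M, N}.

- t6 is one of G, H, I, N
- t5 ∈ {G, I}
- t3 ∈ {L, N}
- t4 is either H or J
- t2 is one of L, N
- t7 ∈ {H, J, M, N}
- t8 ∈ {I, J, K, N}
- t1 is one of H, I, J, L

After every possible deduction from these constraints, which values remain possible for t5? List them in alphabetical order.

Among the 8 variables, K fits only t8 (and all 8 values in {G, H, I, J, K, L, M, N} must be used), so t8 = K.
Among the 7 still-open variables, M fits only t7 (and all 7 values in {G, H, I, J, L, M, N} must be used), so t7 = M.
t2 and t3 between them cover only {L, N} — a naked pair. Remove those values from t1, t6.
No further eliminations apply; t5 can still be any of G, I.

G, I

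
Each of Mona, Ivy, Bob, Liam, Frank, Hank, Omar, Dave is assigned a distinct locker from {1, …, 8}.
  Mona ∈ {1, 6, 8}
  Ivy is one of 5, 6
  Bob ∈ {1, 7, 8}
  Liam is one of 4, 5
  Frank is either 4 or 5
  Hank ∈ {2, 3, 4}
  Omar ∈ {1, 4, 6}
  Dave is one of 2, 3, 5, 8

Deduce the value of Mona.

8

Among the 8 variables, 7 fits only Bob (and all 8 values in {1, 2, 3, 4, 5, 6, 7, 8} must be used), so Bob = 7.
The 2 variables Liam and Frank are confined to {4, 5}, which locks those values in; drop them from Ivy, Hank, Omar, Dave.
Ivy has just one choice, so Ivy = 6. Remove 6 from Mona, Omar.
Omar has just one choice, so Omar = 1. Eliminate 1 elsewhere: Mona.
So Mona = 8.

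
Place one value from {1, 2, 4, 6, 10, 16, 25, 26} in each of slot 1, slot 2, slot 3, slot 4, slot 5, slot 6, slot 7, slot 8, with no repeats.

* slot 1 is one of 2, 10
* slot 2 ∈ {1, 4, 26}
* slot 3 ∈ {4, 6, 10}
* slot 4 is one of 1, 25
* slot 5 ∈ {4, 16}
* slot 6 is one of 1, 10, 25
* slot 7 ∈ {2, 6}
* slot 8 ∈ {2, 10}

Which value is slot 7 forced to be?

6

The 8 variables together cover exactly {1, 2, 4, 6, 10, 16, 25, 26} — 8 values for 8 variables — and 16 appears only in slot 5's list, so slot 5 = 16.
The 7 still-open variables together cover exactly {1, 2, 4, 6, 10, 25, 26} — 7 values for 7 variables — and 26 appears only in slot 2's list, so slot 2 = 26.
The 6 still-open variables together cover exactly {1, 2, 4, 6, 10, 25} — 6 values for 6 variables — and 4 appears only in slot 3's list, so slot 3 = 4.
Among the 5 still-open variables, 6 fits only slot 7 (and all 5 values in {1, 2, 6, 10, 25} must be used), so slot 7 = 6.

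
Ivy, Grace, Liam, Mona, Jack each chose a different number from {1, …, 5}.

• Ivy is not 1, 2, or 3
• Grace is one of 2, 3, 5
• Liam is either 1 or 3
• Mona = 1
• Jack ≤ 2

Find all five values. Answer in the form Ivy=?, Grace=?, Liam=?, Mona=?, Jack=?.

Mona must be 1 (only option left). Remove 1 from Liam, Jack.
Jack must be 2 (only option left). Remove 2 from Grace.
That leaves Liam = 3. Eliminate 3 elsewhere: Grace.
Grace must be 5 (only option left). Strike 5 from Ivy.
Ivy has just one choice, so Ivy = 4.

Ivy=4, Grace=5, Liam=3, Mona=1, Jack=2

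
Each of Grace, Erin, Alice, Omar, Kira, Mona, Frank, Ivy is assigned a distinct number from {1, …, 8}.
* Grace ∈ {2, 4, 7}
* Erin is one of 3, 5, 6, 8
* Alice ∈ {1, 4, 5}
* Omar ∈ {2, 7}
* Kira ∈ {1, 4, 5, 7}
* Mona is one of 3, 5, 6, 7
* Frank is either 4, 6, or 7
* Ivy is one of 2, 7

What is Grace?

Among the 8 variables, 8 fits only Erin (and all 8 values in {1, 2, 3, 4, 5, 6, 7, 8} must be used), so Erin = 8.
The 7 still-open variables together cover exactly {1, 2, 3, 4, 5, 6, 7} — 7 values for 7 variables — and 3 appears only in Mona's list, so Mona = 3.
The 6 still-open variables together cover exactly {1, 2, 4, 5, 6, 7} — 6 values for 6 variables — and 6 appears only in Frank's list, so Frank = 6.
Omar and Ivy share exactly the 2 values {2, 7}; by pigeonhole those values go to them, so strike 2, 7 from Grace, Kira.
So Grace = 4.

4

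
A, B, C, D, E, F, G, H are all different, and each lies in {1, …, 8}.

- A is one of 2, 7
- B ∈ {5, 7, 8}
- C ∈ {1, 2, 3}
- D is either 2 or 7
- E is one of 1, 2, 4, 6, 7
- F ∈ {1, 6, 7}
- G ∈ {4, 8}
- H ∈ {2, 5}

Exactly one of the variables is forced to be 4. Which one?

Among the 8 variables, 3 fits only C (and all 8 values in {1, 2, 3, 4, 5, 6, 7, 8} must be used), so C = 3.
A and D share exactly the 2 values {2, 7}; by pigeonhole those values go to them, so strike 2, 7 from B, E, F, H.
H must be 5 (only option left). Strike 5 from B.
B must be 8 (only option left). Strike 8 from G.
So 4 goes to G.

G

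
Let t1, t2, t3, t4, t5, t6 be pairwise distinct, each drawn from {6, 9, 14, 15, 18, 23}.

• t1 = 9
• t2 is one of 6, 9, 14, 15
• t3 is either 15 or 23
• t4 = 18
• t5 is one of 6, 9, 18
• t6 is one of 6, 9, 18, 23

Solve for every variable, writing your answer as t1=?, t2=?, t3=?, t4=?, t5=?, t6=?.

t1's domain is down to {9}, so t1 = 9. So t2, t5, t6 can't be 9.
t4's domain is down to {18}, so t4 = 18. Remove 18 from t5, t6.
t5 has just one choice, so t5 = 6. Eliminate 6 elsewhere: t2, t6.
t6 has just one choice, so t6 = 23. Remove 23 from t3.
That leaves t3 = 15. Remove 15 from t2.
t2 has just one choice, so t2 = 14.

t1=9, t2=14, t3=15, t4=18, t5=6, t6=23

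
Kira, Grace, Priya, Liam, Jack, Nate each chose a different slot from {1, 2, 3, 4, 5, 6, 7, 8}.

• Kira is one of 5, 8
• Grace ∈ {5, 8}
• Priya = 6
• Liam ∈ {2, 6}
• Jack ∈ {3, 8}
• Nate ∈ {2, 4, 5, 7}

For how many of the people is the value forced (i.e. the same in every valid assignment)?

3

Priya has just one choice, so Priya = 6. Eliminate 6 elsewhere: Liam.
Liam must be 2 (only option left). So Nate can't be 2.
Kira and Grace between them cover only {5, 8} — a naked pair. Remove those values from Jack, Nate.
Jack has just one choice, so Jack = 3.
Determined: Priya=6, Liam=2, Jack=3. The other people each still have more than one consistent value. That makes 3.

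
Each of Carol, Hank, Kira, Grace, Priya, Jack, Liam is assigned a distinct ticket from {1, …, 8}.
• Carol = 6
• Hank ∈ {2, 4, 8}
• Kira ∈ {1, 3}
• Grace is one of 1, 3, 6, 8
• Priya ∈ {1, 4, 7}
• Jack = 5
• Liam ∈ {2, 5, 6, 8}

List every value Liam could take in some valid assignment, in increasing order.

Carol has just one choice, so Carol = 6. Remove 6 from Grace, Liam.
Jack has just one choice, so Jack = 5. Eliminate 5 elsewhere: Liam.
No further eliminations apply; Liam can still be any of 2, 8.

2, 8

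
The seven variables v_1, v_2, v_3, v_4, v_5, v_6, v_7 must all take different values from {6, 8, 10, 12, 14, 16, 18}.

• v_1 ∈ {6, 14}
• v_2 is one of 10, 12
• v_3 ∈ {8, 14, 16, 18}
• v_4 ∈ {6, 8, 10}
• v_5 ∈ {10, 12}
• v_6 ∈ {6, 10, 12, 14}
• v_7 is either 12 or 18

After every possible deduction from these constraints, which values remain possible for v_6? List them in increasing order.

6, 14

The 7 variables draw from only 7 values {6, 8, 10, 12, 14, 16, 18}, so each is used; only v_3 can be 16, hence v_3 = 16.
The 6 still-open variables together cover exactly {6, 8, 10, 12, 14, 18} — 6 values for 6 variables — and 8 appears only in v_4's list, so v_4 = 8.
The 5 still-open variables draw from only 5 values {6, 10, 12, 14, 18}, so each is used; only v_7 can be 18, hence v_7 = 18.
v_2 and v_5 share exactly the 2 values {10, 12}; by pigeonhole those values go to them, so strike 10, 12 from v_6.
No further eliminations apply; v_6 can still be any of 6, 14.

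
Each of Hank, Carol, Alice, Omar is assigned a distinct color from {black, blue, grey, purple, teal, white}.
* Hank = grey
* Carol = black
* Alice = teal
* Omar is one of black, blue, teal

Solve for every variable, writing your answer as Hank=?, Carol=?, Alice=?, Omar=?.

Hank must be grey (only option left).
Carol has just one choice, so Carol = black. Eliminate black elsewhere: Omar.
Alice has just one choice, so Alice = teal. So Omar can't be teal.
That leaves Omar = blue.

Hank=grey, Carol=black, Alice=teal, Omar=blue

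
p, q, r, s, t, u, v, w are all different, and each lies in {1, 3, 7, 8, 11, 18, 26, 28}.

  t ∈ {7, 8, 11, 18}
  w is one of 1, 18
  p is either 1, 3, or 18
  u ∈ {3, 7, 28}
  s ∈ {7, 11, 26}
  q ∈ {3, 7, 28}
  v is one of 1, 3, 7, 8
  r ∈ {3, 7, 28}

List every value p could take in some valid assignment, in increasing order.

The 8 variables draw from only 8 values {1, 3, 7, 8, 11, 18, 26, 28}, so each is used; only s can be 26, hence s = 26.
The 7 still-open variables together cover exactly {1, 3, 7, 8, 11, 18, 28} — 7 values for 7 variables — and 11 appears only in t's list, so t = 11.
Among the 6 still-open variables, 8 fits only v (and all 6 values in {1, 3, 7, 8, 18, 28} must be used), so v = 8.
The 3 variables q, r, u are confined to {3, 7, 28}, which locks those values in; drop them from p.
No further eliminations apply; p can still be any of 1, 18.

1, 18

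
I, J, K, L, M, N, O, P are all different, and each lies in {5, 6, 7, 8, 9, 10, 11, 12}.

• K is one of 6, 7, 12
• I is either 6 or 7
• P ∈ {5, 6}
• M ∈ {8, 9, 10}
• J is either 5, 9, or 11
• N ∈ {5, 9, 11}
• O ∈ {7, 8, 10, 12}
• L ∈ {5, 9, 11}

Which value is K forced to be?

J, L, N between them cover only {5, 9, 11} — a naked triple. Remove those values from M, P.
P has just one choice, so P = 6. Remove 6 from I, K.
I must be 7 (only option left). Strike 7 from K, O.
So K = 12.

12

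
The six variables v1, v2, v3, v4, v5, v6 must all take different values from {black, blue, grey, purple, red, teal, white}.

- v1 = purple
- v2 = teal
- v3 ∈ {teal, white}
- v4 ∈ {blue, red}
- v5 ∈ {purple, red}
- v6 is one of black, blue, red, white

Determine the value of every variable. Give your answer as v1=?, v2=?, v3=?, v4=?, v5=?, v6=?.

v1=purple, v2=teal, v3=white, v4=blue, v5=red, v6=black

v1 must be purple (only option left). So v5 can't be purple.
v2 has just one choice, so v2 = teal. Eliminate teal elsewhere: v3.
That leaves v3 = white. Eliminate white elsewhere: v6.
v5 has just one choice, so v5 = red. So v4, v6 can't be red.
v4 has just one choice, so v4 = blue. So v6 can't be blue.
v6 must be black (only option left).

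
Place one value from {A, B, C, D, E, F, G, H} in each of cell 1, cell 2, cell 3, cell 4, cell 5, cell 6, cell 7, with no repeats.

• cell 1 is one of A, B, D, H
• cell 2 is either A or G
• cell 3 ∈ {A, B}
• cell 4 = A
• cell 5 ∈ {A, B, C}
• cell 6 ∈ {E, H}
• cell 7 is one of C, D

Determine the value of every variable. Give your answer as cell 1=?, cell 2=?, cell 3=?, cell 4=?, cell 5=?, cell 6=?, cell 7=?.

cell 1=H, cell 2=G, cell 3=B, cell 4=A, cell 5=C, cell 6=E, cell 7=D

cell 4 has just one choice, so cell 4 = A. Remove A from cell 1, cell 2, cell 3, cell 5.
cell 2's domain is down to {G}, so cell 2 = G.
That leaves cell 3 = B. So cell 1, cell 5 can't be B.
cell 5 must be C (only option left). Eliminate C elsewhere: cell 7.
cell 7's domain is down to {D}, so cell 7 = D. Eliminate D elsewhere: cell 1.
cell 1's domain is down to {H}, so cell 1 = H. Eliminate H elsewhere: cell 6.
cell 6 has just one choice, so cell 6 = E.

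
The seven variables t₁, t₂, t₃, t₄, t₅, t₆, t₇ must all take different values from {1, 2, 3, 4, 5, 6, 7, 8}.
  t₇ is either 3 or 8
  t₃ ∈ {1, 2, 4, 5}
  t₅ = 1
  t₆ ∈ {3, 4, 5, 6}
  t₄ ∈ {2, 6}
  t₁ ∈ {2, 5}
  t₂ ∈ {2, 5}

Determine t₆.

t₅ has just one choice, so t₅ = 1. Eliminate 1 elsewhere: t₃.
Among the 6 still-open variables, 8 fits only t₇ (and all 6 values in {2, 3, 4, 5, 6, 8} must be used), so t₇ = 8.
The 5 still-open variables together cover exactly {2, 3, 4, 5, 6} — 5 values for 5 variables — and 3 appears only in t₆'s list, so t₆ = 3.

3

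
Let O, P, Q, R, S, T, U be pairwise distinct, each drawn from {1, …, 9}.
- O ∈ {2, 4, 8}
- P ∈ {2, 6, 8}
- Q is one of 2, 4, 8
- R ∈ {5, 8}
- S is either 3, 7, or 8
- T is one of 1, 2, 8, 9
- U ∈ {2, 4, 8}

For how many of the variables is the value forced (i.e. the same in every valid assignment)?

2

The 3 variables O, Q, U are confined to {2, 4, 8}, which locks those values in; drop them from P, R, S, T.
That leaves P = 6.
R's domain is down to {5}, so R = 5.
Determined: P=6, R=5. The other variables each still have more than one consistent value. That makes 2.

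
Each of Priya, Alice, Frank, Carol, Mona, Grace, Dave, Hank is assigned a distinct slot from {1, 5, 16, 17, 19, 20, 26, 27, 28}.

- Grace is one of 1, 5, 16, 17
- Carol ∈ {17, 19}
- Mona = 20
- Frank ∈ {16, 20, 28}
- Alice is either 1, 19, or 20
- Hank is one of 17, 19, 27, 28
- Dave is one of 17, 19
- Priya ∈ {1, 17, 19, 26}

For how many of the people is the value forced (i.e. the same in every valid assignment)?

3

Mona must be 20 (only option left). Eliminate 20 elsewhere: Alice, Frank.
Carol and Dave between them cover only {17, 19} — a naked pair. Remove those values from Priya, Alice, Grace, Hank.
Alice's domain is down to {1}, so Alice = 1. Strike 1 from Priya, Grace.
Priya must be 26 (only option left).
Determined: Priya=26, Alice=1, Mona=20. The other people each still have more than one consistent value. That makes 3.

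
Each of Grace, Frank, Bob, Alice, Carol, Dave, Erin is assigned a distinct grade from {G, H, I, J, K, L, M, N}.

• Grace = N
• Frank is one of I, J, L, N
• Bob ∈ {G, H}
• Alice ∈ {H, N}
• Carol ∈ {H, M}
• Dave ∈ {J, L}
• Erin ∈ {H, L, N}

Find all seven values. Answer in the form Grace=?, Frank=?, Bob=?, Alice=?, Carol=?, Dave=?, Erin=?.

Grace=N, Frank=I, Bob=G, Alice=H, Carol=M, Dave=J, Erin=L

Grace's domain is down to {N}, so Grace = N. Remove N from Frank, Alice, Erin.
That leaves Alice = H. Remove H from Bob, Carol, Erin.
Carol has just one choice, so Carol = M.
Erin has just one choice, so Erin = L. Strike L from Frank, Dave.
Bob's domain is down to {G}, so Bob = G.
That leaves Dave = J. Strike J from Frank.
That leaves Frank = I.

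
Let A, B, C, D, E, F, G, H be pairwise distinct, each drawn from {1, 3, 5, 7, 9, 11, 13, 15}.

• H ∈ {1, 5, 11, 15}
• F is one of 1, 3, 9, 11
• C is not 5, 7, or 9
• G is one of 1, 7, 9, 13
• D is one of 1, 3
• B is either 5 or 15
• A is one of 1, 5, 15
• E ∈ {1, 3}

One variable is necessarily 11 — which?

H

The 8 variables together cover exactly {1, 3, 5, 7, 9, 11, 13, 15} — 8 values for 8 variables — and 7 appears only in G's list, so G = 7.
Among the 7 still-open variables, 9 fits only F (and all 7 values in {1, 3, 5, 9, 11, 13, 15} must be used), so F = 9.
The 6 still-open variables together cover exactly {1, 3, 5, 11, 13, 15} — 6 values for 6 variables — and 13 appears only in C's list, so C = 13.
Among the 5 still-open variables, 11 fits only H (and all 5 values in {1, 3, 5, 11, 15} must be used), so H = 11.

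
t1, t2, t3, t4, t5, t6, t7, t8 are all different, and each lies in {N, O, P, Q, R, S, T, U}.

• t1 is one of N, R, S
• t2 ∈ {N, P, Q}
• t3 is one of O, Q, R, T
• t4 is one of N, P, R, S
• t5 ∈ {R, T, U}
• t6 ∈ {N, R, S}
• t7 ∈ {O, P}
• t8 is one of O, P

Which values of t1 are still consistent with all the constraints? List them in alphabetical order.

The 8 variables draw from only 8 values {N, O, P, Q, R, S, T, U}, so each is used; only t5 can be U, hence t5 = U.
Among the 7 still-open variables, T fits only t3 (and all 7 values in {N, O, P, Q, R, S, T} must be used), so t3 = T.
The 6 still-open variables draw from only 6 values {N, O, P, Q, R, S}, so each is used; only t2 can be Q, hence t2 = Q.
The 2 variables t7 and t8 are confined to {O, P}, which locks those values in; drop them from t4.
No further eliminations apply; t1 can still be any of N, R, S.

N, R, S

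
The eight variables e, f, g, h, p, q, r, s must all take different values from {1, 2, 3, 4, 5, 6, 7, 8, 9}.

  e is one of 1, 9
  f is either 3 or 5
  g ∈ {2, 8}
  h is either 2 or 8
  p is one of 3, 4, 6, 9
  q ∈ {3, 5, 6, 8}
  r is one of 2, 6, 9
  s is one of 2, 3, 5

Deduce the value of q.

The 8 variables together cover exactly {1, 2, 3, 4, 5, 6, 8, 9} — 8 values for 8 variables — and 1 appears only in e's list, so e = 1.
Among the 7 still-open variables, 4 fits only p (and all 7 values in {2, 3, 4, 5, 6, 8, 9} must be used), so p = 4.
The 6 still-open variables together cover exactly {2, 3, 5, 6, 8, 9} — 6 values for 6 variables — and 9 appears only in r's list, so r = 9.
The 5 still-open variables together cover exactly {2, 3, 5, 6, 8} — 5 values for 5 variables — and 6 appears only in q's list, so q = 6.

6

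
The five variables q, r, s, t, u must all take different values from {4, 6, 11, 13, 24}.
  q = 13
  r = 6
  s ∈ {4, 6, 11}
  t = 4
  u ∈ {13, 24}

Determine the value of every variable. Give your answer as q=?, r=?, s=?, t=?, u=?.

q=13, r=6, s=11, t=4, u=24

q's domain is down to {13}, so q = 13. Strike 13 from u.
r's domain is down to {6}, so r = 6. So s can't be 6.
t must be 4 (only option left). Strike 4 from s.
u has just one choice, so u = 24.
That leaves s = 11.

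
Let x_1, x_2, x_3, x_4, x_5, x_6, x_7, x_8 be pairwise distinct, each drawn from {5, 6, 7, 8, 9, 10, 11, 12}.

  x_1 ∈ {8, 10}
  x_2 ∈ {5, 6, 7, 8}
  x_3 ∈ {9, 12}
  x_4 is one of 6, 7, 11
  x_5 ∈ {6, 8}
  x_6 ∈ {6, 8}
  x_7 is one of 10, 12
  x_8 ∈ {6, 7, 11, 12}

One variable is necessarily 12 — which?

x_7

Among the 8 variables, 5 fits only x_2 (and all 8 values in {5, 6, 7, 8, 9, 10, 11, 12} must be used), so x_2 = 5.
Among the 7 still-open variables, 9 fits only x_3 (and all 7 values in {6, 7, 8, 9, 10, 11, 12} must be used), so x_3 = 9.
x_5 and x_6 share exactly the 2 values {6, 8}; by pigeonhole those values go to them, so strike 6, 8 from x_1, x_4, x_8.
x_1's domain is down to {10}, so x_1 = 10. Strike 10 from x_7.
So 12 goes to x_7.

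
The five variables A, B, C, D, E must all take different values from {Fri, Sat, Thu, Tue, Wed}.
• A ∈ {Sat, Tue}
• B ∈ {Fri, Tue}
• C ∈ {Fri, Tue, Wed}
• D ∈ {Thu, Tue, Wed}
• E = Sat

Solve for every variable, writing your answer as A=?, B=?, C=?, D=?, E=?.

A=Tue, B=Fri, C=Wed, D=Thu, E=Sat

E must be Sat (only option left). Remove Sat from A.
That leaves A = Tue. So B, C, D can't be Tue.
That leaves B = Fri. Remove Fri from C.
C must be Wed (only option left). Eliminate Wed elsewhere: D.
D has just one choice, so D = Thu.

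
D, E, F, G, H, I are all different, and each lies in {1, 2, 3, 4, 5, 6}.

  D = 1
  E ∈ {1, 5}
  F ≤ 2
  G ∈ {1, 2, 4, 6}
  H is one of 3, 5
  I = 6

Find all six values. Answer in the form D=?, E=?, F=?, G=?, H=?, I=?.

D=1, E=5, F=2, G=4, H=3, I=6

D's domain is down to {1}, so D = 1. So E, F, G can't be 1.
E's domain is down to {5}, so E = 5. So H can't be 5.
F has just one choice, so F = 2. Strike 2 from G.
H has just one choice, so H = 3.
That leaves I = 6. Eliminate 6 elsewhere: G.
That leaves G = 4.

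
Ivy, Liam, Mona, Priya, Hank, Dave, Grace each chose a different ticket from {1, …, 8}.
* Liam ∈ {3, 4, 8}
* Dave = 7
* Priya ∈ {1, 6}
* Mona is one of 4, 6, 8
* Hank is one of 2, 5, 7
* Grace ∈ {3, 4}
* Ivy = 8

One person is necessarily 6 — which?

Mona

Ivy must be 8 (only option left). Remove 8 from Liam, Mona.
Dave must be 7 (only option left). Remove 7 from Hank.
The 2 variables Liam and Grace are confined to {3, 4}, which locks those values in; drop them from Mona.
So 6 goes to Mona.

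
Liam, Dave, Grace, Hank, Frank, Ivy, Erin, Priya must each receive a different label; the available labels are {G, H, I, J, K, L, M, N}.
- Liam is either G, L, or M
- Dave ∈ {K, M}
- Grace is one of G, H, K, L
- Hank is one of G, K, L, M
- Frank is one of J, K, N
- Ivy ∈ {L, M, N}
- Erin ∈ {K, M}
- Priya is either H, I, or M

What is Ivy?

The 8 variables together cover exactly {G, H, I, J, K, L, M, N} — 8 values for 8 variables — and I appears only in Priya's list, so Priya = I.
Among the 7 still-open variables, H fits only Grace (and all 7 values in {G, H, J, K, L, M, N} must be used), so Grace = H.
The 6 still-open variables draw from only 6 values {G, J, K, L, M, N}, so each is used; only Frank can be J, hence Frank = J.
Among the 5 still-open variables, N fits only Ivy (and all 5 values in {G, K, L, M, N} must be used), so Ivy = N.

N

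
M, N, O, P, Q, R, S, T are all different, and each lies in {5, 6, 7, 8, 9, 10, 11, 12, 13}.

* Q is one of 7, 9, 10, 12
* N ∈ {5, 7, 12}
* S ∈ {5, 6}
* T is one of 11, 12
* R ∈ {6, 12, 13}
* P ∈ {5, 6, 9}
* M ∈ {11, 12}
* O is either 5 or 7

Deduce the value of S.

Among the 8 variables, 10 fits only Q (and all 8 values in {5, 6, 7, 9, 10, 11, 12, 13} must be used), so Q = 10.
The 7 still-open variables together cover exactly {5, 6, 7, 9, 11, 12, 13} — 7 values for 7 variables — and 9 appears only in P's list, so P = 9.
The 6 still-open variables together cover exactly {5, 6, 7, 11, 12, 13} — 6 values for 6 variables — and 13 appears only in R's list, so R = 13.
The 5 still-open variables together cover exactly {5, 6, 7, 11, 12} — 5 values for 5 variables — and 6 appears only in S's list, so S = 6.

6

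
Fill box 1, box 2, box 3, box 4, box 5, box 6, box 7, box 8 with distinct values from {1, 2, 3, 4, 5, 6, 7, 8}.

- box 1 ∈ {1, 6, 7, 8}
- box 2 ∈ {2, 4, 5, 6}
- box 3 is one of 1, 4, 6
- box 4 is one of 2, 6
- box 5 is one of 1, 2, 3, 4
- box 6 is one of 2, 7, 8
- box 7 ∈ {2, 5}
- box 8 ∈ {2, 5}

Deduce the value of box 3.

1

Among the 8 variables, 3 fits only box 5 (and all 8 values in {1, 2, 3, 4, 5, 6, 7, 8} must be used), so box 5 = 3.
The 2 variables box 7 and box 8 are confined to {2, 5}, which locks those values in; drop them from box 2, box 4, box 6.
That leaves box 4 = 6. Eliminate 6 elsewhere: box 1, box 2, box 3.
box 2 has just one choice, so box 2 = 4. So box 3 can't be 4.
So box 3 = 1.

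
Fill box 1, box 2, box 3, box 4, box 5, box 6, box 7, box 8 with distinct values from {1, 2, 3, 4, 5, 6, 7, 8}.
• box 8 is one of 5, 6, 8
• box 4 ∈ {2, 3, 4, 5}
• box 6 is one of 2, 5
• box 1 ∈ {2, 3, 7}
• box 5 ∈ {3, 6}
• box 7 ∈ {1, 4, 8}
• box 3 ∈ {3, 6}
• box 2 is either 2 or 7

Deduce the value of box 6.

Among the 8 variables, 1 fits only box 7 (and all 8 values in {1, 2, 3, 4, 5, 6, 7, 8} must be used), so box 7 = 1.
Among the 7 still-open variables, 4 fits only box 4 (and all 7 values in {2, 3, 4, 5, 6, 7, 8} must be used), so box 4 = 4.
The 6 still-open variables together cover exactly {2, 3, 5, 6, 7, 8} — 6 values for 6 variables — and 8 appears only in box 8's list, so box 8 = 8.
Among the 5 still-open variables, 5 fits only box 6 (and all 5 values in {2, 3, 5, 6, 7} must be used), so box 6 = 5.

5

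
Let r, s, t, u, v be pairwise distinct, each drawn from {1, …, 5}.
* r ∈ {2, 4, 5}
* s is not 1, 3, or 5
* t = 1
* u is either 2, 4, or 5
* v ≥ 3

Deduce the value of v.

3

t must be 1 (only option left).
The 4 still-open variables draw from only 4 values {2, 3, 4, 5}, so each is used; only v can be 3, hence v = 3.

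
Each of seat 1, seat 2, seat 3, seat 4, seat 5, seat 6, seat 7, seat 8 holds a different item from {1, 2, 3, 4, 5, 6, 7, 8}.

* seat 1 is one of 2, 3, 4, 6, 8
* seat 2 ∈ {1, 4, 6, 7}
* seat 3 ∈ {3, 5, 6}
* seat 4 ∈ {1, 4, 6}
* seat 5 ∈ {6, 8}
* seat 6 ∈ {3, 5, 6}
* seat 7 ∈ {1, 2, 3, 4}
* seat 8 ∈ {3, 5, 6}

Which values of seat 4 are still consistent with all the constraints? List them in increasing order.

The 8 variables together cover exactly {1, 2, 3, 4, 5, 6, 7, 8} — 8 values for 8 variables — and 7 appears only in seat 2's list, so seat 2 = 7.
The 3 variables seat 3, seat 6, seat 8 are confined to {3, 5, 6}, which locks those values in; drop them from seat 1, seat 4, seat 5, seat 7.
seat 5 must be 8 (only option left). Strike 8 from seat 1.
No further eliminations apply; seat 4 can still be any of 1, 4.

1, 4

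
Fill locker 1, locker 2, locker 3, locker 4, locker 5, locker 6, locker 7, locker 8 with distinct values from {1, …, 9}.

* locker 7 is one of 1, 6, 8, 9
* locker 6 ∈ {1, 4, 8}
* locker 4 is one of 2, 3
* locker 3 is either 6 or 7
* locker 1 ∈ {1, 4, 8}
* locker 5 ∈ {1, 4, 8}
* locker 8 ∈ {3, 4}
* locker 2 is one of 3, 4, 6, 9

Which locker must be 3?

The 8 variables together cover exactly {1, 2, 3, 4, 6, 7, 8, 9} — 8 values for 8 variables — and 2 appears only in locker 4's list, so locker 4 = 2.
The 7 still-open variables draw from only 7 values {1, 3, 4, 6, 7, 8, 9}, so each is used; only locker 3 can be 7, hence locker 3 = 7.
The 3 variables locker 1, locker 5, locker 6 are confined to {1, 4, 8}, which locks those values in; drop them from locker 2, locker 7, locker 8.
So 3 goes to locker 8.

locker 8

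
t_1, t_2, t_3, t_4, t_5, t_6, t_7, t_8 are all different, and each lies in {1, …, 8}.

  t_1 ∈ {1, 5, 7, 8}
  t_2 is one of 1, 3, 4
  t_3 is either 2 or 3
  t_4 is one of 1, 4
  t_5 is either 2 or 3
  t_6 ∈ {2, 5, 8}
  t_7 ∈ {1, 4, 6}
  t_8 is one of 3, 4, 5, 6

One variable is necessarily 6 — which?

The 8 variables draw from only 8 values {1, 2, 3, 4, 5, 6, 7, 8}, so each is used; only t_1 can be 7, hence t_1 = 7.
The 7 still-open variables draw from only 7 values {1, 2, 3, 4, 5, 6, 8}, so each is used; only t_6 can be 8, hence t_6 = 8.
Among the 6 still-open variables, 5 fits only t_8 (and all 6 values in {1, 2, 3, 4, 5, 6} must be used), so t_8 = 5.
The 5 still-open variables together cover exactly {1, 2, 3, 4, 6} — 5 values for 5 variables — and 6 appears only in t_7's list, so t_7 = 6.

t_7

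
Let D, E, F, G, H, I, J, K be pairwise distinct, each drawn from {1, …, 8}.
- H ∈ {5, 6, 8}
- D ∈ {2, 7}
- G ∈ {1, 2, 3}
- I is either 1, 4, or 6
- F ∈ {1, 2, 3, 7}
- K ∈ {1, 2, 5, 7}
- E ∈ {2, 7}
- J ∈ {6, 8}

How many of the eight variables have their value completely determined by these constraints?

2

The 8 variables draw from only 8 values {1, 2, 3, 4, 5, 6, 7, 8}, so each is used; only I can be 4, hence I = 4.
The 2 variables D and E are confined to {2, 7}, which locks those values in; drop them from F, G, K.
F and G between them cover only {1, 3} — a naked pair. Remove those values from K.
That leaves K = 5. Strike 5 from H.
Determined: I=4, K=5. The other variables each still have more than one consistent value. That makes 2.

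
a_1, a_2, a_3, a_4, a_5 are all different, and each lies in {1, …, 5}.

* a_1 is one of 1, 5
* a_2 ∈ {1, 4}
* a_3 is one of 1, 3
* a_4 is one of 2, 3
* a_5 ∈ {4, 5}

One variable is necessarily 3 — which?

Among the 5 variables, 2 fits only a_4 (and all 5 values in {1, 2, 3, 4, 5} must be used), so a_4 = 2.
The 4 still-open variables together cover exactly {1, 3, 4, 5} — 4 values for 4 variables — and 3 appears only in a_3's list, so a_3 = 3.

a_3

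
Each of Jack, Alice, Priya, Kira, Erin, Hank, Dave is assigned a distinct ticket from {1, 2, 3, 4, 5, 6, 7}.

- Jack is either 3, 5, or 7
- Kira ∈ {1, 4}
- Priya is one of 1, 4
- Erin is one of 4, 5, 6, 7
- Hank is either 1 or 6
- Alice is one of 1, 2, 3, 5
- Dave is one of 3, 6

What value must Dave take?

The 7 variables draw from only 7 values {1, 2, 3, 4, 5, 6, 7}, so each is used; only Alice can be 2, hence Alice = 2.
Priya and Kira between them cover only {1, 4} — a naked pair. Remove those values from Erin, Hank.
That leaves Hank = 6. Eliminate 6 elsewhere: Erin, Dave.
So Dave = 3.

3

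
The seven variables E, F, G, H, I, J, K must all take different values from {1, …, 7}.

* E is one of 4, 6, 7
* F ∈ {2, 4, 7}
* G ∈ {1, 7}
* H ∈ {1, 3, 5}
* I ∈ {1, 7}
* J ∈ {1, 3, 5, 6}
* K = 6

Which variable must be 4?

K has just one choice, so K = 6. So E, J can't be 6.
The 6 still-open variables draw from only 6 values {1, 2, 3, 4, 5, 7}, so each is used; only F can be 2, hence F = 2.
The 5 still-open variables draw from only 5 values {1, 3, 4, 5, 7}, so each is used; only E can be 4, hence E = 4.

E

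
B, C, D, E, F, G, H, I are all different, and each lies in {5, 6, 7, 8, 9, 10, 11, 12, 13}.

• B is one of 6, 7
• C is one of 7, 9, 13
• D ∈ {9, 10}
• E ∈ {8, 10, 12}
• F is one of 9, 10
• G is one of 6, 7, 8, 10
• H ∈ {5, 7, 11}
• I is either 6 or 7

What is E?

B and I between them cover only {6, 7} — a naked pair. Remove those values from C, G, H.
The 2 variables D and F are confined to {9, 10}, which locks those values in; drop them from C, E, G.
That leaves C = 13.
G's domain is down to {8}, so G = 8. Strike 8 from E.
So E = 12.

12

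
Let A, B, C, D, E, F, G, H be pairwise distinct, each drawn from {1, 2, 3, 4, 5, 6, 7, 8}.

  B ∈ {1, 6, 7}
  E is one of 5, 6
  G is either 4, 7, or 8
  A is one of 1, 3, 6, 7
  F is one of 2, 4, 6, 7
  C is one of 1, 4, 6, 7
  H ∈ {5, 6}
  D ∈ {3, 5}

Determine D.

Among the 8 variables, 2 fits only F (and all 8 values in {1, 2, 3, 4, 5, 6, 7, 8} must be used), so F = 2.
The 7 still-open variables together cover exactly {1, 3, 4, 5, 6, 7, 8} — 7 values for 7 variables — and 8 appears only in G's list, so G = 8.
The 6 still-open variables draw from only 6 values {1, 3, 4, 5, 6, 7}, so each is used; only C can be 4, hence C = 4.
The 2 variables E and H are confined to {5, 6}, which locks those values in; drop them from A, B, D.
So D = 3.

3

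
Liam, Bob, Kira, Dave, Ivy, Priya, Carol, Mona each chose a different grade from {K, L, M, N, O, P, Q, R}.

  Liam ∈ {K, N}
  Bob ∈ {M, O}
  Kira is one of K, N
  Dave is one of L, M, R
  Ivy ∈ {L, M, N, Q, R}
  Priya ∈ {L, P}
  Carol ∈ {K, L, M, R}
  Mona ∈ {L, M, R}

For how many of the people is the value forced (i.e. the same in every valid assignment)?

The 8 variables together cover exactly {K, L, M, N, O, P, Q, R} — 8 values for 8 variables — and O appears only in Bob's list, so Bob = O.
The 7 still-open variables together cover exactly {K, L, M, N, P, Q, R} — 7 values for 7 variables — and P appears only in Priya's list, so Priya = P.
The 6 still-open variables draw from only 6 values {K, L, M, N, Q, R}, so each is used; only Ivy can be Q, hence Ivy = Q.
Liam and Kira share exactly the 2 values {K, N}; by pigeonhole those values go to them, so strike K, N from Carol.
Determined: Bob=O, Ivy=Q, Priya=P. The other people each still have more than one consistent value. That makes 3.

3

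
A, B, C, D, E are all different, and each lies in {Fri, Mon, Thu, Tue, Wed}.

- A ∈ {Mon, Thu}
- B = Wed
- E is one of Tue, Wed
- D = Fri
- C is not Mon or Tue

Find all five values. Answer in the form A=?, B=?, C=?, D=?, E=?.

A=Mon, B=Wed, C=Thu, D=Fri, E=Tue

B must be Wed (only option left). Strike Wed from C, E.
That leaves D = Fri. Strike Fri from C.
E's domain is down to {Tue}, so E = Tue.
C must be Thu (only option left). Strike Thu from A.
A's domain is down to {Mon}, so A = Mon.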